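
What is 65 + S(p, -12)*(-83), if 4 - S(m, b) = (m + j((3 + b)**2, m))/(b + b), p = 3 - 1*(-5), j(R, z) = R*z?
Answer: -7607/3 ≈ -2535.7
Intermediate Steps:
p = 8 (p = 3 + 5 = 8)
S(m, b) = 4 - (m + m*(3 + b)**2)/(2*b) (S(m, b) = 4 - (m + (3 + b)**2*m)/(b + b) = 4 - (m + m*(3 + b)**2)/(2*b))
65 + S(p, -12)*(-83) = 65 + ((1/2)*(-1*8 + 8*(-12) - 1*8*(3 - 12)**2)/(-12))*(-83) = 65 + ((1/2)*(-1/12)*(-8 - 96 - 1*8*(-9)**2))*(-83) = 65 + ((1/2)*(-1/12)*(-8 - 96 - 1*8*81))*(-83) = 65 + ((1/2)*(-1/12)*(-8 - 96 - 648))*(-83) = 65 + ((1/2)*(-1/12)*(-752))*(-83) = 65 + (94/3)*(-83) = 65 - 7802/3 = -7607/3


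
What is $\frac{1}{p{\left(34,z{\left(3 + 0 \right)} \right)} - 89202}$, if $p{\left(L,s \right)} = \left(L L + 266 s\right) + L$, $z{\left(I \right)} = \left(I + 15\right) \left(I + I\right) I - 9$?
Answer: $- \frac{1}{4222} \approx -0.00023685$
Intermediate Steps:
$z{\left(I \right)} = -9 + 2 I^{2} \left(15 + I\right)$ ($z{\left(I \right)} = \left(15 + I\right) 2 I I - 9 = 2 I \left(15 + I\right) I - 9 = 2 I^{2} \left(15 + I\right) - 9 = -9 + 2 I^{2} \left(15 + I\right)$)
$p{\left(L,s \right)} = L + L^{2} + 266 s$ ($p{\left(L,s \right)} = \left(L^{2} + 266 s\right) + L = L + L^{2} + 266 s$)
$\frac{1}{p{\left(34,z{\left(3 + 0 \right)} \right)} - 89202} = \frac{1}{\left(34 + 34^{2} + 266 \left(-9 + 2 \left(3 + 0\right)^{3} + 30 \left(3 + 0\right)^{2}\right)\right) - 89202} = \frac{1}{\left(34 + 1156 + 266 \left(-9 + 2 \cdot 3^{3} + 30 \cdot 3^{2}\right)\right) - 89202} = \frac{1}{\left(34 + 1156 + 266 \left(-9 + 2 \cdot 27 + 30 \cdot 9\right)\right) - 89202} = \frac{1}{\left(34 + 1156 + 266 \left(-9 + 54 + 270\right)\right) - 89202} = \frac{1}{\left(34 + 1156 + 266 \cdot 315\right) - 89202} = \frac{1}{\left(34 + 1156 + 83790\right) - 89202} = \frac{1}{84980 - 89202} = \frac{1}{-4222} = - \frac{1}{4222}$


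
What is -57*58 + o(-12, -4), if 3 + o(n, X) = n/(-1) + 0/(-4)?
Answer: -3297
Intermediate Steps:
o(n, X) = -3 - n (o(n, X) = -3 + (n/(-1) + 0/(-4)) = -3 + (n*(-1) + 0*(-1/4)) = -3 + (-n + 0) = -3 - n)
-57*58 + o(-12, -4) = -57*58 + (-3 - 1*(-12)) = -3306 + (-3 + 12) = -3306 + 9 = -3297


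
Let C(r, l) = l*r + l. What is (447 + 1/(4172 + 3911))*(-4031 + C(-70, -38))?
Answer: -5090860718/8083 ≈ -6.2982e+5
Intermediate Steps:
C(r, l) = l + l*r
(447 + 1/(4172 + 3911))*(-4031 + C(-70, -38)) = (447 + 1/(4172 + 3911))*(-4031 - 38*(1 - 70)) = (447 + 1/8083)*(-4031 - 38*(-69)) = (447 + 1/8083)*(-4031 + 2622) = (3613102/8083)*(-1409) = -5090860718/8083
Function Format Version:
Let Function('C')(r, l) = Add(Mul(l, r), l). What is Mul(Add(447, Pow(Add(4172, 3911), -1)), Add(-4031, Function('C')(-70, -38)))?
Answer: Rational(-5090860718, 8083) ≈ -6.2982e+5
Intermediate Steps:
Function('C')(r, l) = Add(l, Mul(l, r))
Mul(Add(447, Pow(Add(4172, 3911), -1)), Add(-4031, Function('C')(-70, -38))) = Mul(Add(447, Pow(Add(4172, 3911), -1)), Add(-4031, Mul(-38, Add(1, -70)))) = Mul(Add(447, Pow(8083, -1)), Add(-4031, Mul(-38, -69))) = Mul(Add(447, Rational(1, 8083)), Add(-4031, 2622)) = Mul(Rational(3613102, 8083), -1409) = Rational(-5090860718, 8083)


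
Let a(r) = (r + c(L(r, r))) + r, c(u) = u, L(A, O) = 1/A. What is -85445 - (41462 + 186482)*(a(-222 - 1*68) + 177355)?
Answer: -5842758362553/145 ≈ -4.0295e+10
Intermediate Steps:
a(r) = 1/r + 2*r (a(r) = (r + 1/r) + r = 1/r + 2*r)
-85445 - (41462 + 186482)*(a(-222 - 1*68) + 177355) = -85445 - (41462 + 186482)*((1/(-222 - 1*68) + 2*(-222 - 1*68)) + 177355) = -85445 - 227944*((1/(-222 - 68) + 2*(-222 - 68)) + 177355) = -85445 - 227944*((1/(-290) + 2*(-290)) + 177355) = -85445 - 227944*((-1/290 - 580) + 177355) = -85445 - 227944*(-168201/290 + 177355) = -85445 - 227944*51264749/290 = -85445 - 1*5842745973028/145 = -85445 - 5842745973028/145 = -5842758362553/145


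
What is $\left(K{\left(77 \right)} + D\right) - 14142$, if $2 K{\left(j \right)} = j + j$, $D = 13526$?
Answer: $-539$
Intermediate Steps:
$K{\left(j \right)} = j$ ($K{\left(j \right)} = \frac{j + j}{2} = \frac{2 j}{2} = j$)
$\left(K{\left(77 \right)} + D\right) - 14142 = \left(77 + 13526\right) - 14142 = 13603 - 14142 = -539$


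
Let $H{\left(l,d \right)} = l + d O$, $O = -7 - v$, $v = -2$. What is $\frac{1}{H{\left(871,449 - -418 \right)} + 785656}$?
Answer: $\frac{1}{782192} \approx 1.2785 \cdot 10^{-6}$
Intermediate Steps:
$O = -5$ ($O = -7 - -2 = -7 + 2 = -5$)
$H{\left(l,d \right)} = l - 5 d$ ($H{\left(l,d \right)} = l + d \left(-5\right) = l - 5 d$)
$\frac{1}{H{\left(871,449 - -418 \right)} + 785656} = \frac{1}{\left(871 - 5 \left(449 - -418\right)\right) + 785656} = \frac{1}{\left(871 - 5 \left(449 + 418\right)\right) + 785656} = \frac{1}{\left(871 - 4335\right) + 785656} = \frac{1}{-3464 + 785656} = \frac{1}{782192}$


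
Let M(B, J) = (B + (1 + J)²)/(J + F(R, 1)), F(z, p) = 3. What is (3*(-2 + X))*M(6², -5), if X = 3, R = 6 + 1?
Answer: -78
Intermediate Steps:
R = 7
M(B, J) = (B + (1 + J)²)/(3 + J) (M(B, J) = (B + (1 + J)²)/(J + 3) = (B + (1 + J)²)/(3 + J))
(3*(-2 + X))*M(6², -5) = (3*(-2 + 3))*((6² + (1 - 5)²)/(3 - 5)) = (3*1)*((36 + (-4)²)/(-2)) = 3*(-(36 + 16)/2) = 3*(-½*52) = 3*(-26) = -78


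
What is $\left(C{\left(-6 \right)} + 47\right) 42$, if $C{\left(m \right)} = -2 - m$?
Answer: $2142$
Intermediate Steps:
$\left(C{\left(-6 \right)} + 47\right) 42 = \left(\left(-2 - -6\right) + 47\right) 42 = \left(\left(-2 + 6\right) + 47\right) 42 = \left(4 + 47\right) 42 = 51 \cdot 42 = 2142$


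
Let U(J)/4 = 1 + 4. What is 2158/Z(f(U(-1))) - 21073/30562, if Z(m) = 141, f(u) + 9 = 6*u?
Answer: 62981503/4309242 ≈ 14.615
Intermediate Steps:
U(J) = 20 (U(J) = 4*(1 + 4) = 4*5 = 20)
f(u) = -9 + 6*u
2158/Z(f(U(-1))) - 21073/30562 = 2158/141 - 21073/30562 = 62981503/4309242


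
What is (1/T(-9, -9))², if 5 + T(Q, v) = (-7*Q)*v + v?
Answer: 1/337561 ≈ 2.9624e-6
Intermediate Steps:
T(Q, v) = -5 + v - 7*Q*v (T(Q, v) = -5 + ((-7*Q)*v + v) = -5 + (-7*Q*v + v) = -5 + (v - 7*Q*v) = -5 + v - 7*Q*v)
(1/T(-9, -9))² = (1/(-5 - 9 - 7*(-9)*(-9)))² = (1/(-5 - 9 - 567))² = (1/(-581))² = (-1/581)² = 1/337561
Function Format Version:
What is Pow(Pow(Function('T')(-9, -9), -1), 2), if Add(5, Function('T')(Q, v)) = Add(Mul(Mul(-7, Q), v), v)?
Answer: Rational(1, 337561) ≈ 2.9624e-6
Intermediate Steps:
Function('T')(Q, v) = Add(-5, v, Mul(-7, Q, v)) (Function('T')(Q, v) = Add(-5, Add(Mul(Mul(-7, Q), v), v)) = Add(-5, Add(Mul(-7, Q, v), v)) = Add(-5, Add(v, Mul(-7, Q, v))) = Add(-5, v, Mul(-7, Q, v)))
Pow(Pow(Function('T')(-9, -9), -1), 2) = Pow(Pow(Add(-5, -9, Mul(-7, -9, -9)), -1), 2) = Pow(Pow(Add(-5, -9, -567), -1), 2) = Pow(Pow(-581, -1), 2) = Pow(Rational(-1, 581), 2) = Rational(1, 337561)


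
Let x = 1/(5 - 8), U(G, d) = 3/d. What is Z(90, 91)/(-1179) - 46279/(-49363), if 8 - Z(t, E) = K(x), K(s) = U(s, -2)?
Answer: 108187985/116397954 ≈ 0.92947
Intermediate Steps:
x = -⅓ (x = 1/(-3) = -⅓ ≈ -0.33333)
K(s) = -3/2 (K(s) = 3/(-2) = 3*(-½) = -3/2)
Z(t, E) = 19/2 (Z(t, E) = 8 - 1*(-3/2) = 8 + 3/2 = 19/2)
Z(90, 91)/(-1179) - 46279/(-49363) = (19/2)/(-1179) - 46279/(-49363) = (19/2)*(-1/1179) - 46279*(-1/49363) = -19/2358 + 46279/49363 = 108187985/116397954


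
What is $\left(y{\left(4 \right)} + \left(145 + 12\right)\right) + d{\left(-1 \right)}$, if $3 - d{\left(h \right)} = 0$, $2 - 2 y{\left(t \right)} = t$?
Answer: $159$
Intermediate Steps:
$y{\left(t \right)} = 1 - \frac{t}{2}$
$d{\left(h \right)} = 3$ ($d{\left(h \right)} = 3 - 0 = 3 + 0 = 3$)
$\left(y{\left(4 \right)} + \left(145 + 12\right)\right) + d{\left(-1 \right)} = \left(\left(1 - 2\right) + \left(145 + 12\right)\right) + 3 = \left(\left(1 - 2\right) + 157\right) + 3 = \left(-1 + 157\right) + 3 = 156 + 3 = 159$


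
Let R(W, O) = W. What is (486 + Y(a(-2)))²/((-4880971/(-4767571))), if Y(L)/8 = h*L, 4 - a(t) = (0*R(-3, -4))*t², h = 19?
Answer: 5706000605356/4880971 ≈ 1.1690e+6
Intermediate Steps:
a(t) = 4 (a(t) = 4 - 0*(-3)*t² = 4 - 0*t² = 4 - 1*0 = 4 + 0 = 4)
Y(L) = 152*L (Y(L) = 8*(19*L) = 152*L)
(486 + Y(a(-2)))²/((-4880971/(-4767571))) = (486 + 152*4)²/((-4880971/(-4767571))) = (486 + 608)²/((-4880971*(-1/4767571))) = 1094²/(4880971/4767571) = 1196836*(4767571/4880971) = 5706000605356/4880971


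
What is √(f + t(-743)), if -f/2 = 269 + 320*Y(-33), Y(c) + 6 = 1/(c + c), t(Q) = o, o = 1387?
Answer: √5116881/33 ≈ 68.547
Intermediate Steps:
t(Q) = 1387
Y(c) = -6 + 1/(2*c) (Y(c) = -6 + 1/(c + c) = -6 + 1/(2*c))
f = 109286/33 (f = -2*(269 + 320*(-6 + (½)/(-33))) = -2*(269 + 320*(-6 + (½)*(-1/33))) = -2*(269 + 320*(-6 - 1/66)) = -2*(269 + 320*(-397/66)) = -2*(269 - 63520/33) = -2*(-54643/33) = 109286/33 ≈ 3311.7)
√(f + t(-743)) = √(109286/33 + 1387) = √(155057/33) = √5116881/33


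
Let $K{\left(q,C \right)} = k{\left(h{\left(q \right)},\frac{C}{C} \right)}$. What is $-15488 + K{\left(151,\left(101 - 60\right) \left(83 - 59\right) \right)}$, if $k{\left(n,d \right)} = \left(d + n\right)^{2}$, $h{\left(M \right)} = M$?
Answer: $7616$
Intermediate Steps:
$K{\left(q,C \right)} = \left(1 + q\right)^{2}$ ($K{\left(q,C \right)} = \left(\frac{C}{C} + q\right)^{2} = \left(1 + q\right)^{2}$)
$-15488 + K{\left(151,\left(101 - 60\right) \left(83 - 59\right) \right)} = -15488 + \left(1 + 151\right)^{2} = -15488 + 152^{2} = -15488 + 23104 = 7616$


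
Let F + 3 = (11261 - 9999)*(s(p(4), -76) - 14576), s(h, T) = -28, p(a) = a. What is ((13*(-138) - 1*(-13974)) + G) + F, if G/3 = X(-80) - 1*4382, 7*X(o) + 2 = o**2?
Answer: -18428475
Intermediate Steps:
X(o) = -2/7 + o**2/7
G = -10404 (G = 3*((-2/7 + (1/7)*(-80)**2) - 1*4382) = 3*((-2/7 + (1/7)*6400) - 4382) = 3*((-2/7 + 6400/7) - 4382) = 3*(914 - 4382) = 3*(-3468) = -10404)
F = -18430251 (F = -3 + (11261 - 9999)*(-28 - 14576) = -3 + 1262*(-14604) = -3 - 18430248 = -18430251)
((13*(-138) - 1*(-13974)) + G) + F = ((13*(-138) - 1*(-13974)) - 10404) - 18430251 = ((-1794 + 13974) - 10404) - 18430251 = (12180 - 10404) - 18430251 = 1776 - 18430251 = -18428475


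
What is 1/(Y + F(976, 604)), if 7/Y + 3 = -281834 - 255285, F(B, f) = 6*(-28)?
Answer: -537122/90236503 ≈ -0.0059524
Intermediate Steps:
F(B, f) = -168
Y = -7/537122 (Y = 7/(-3 + (-281834 - 255285)) = 7/(-3 - 537119) = 7/(-537122) = 7*(-1/537122) = -7/537122 ≈ -1.3032e-5)
1/(Y + F(976, 604)) = 1/(-7/537122 - 168) = 1/(-90236503/537122) = -537122/90236503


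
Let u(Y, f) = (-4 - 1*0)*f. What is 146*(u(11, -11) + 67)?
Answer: 16206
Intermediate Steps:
u(Y, f) = -4*f (u(Y, f) = (-4 + 0)*f = -4*f)
146*(u(11, -11) + 67) = 146*(-4*(-11) + 67) = 146*(44 + 67) = 146*111 = 16206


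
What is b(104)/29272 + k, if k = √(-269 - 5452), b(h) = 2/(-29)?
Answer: -1/424444 + I*√5721 ≈ -2.356e-6 + 75.637*I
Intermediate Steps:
b(h) = -2/29 (b(h) = 2*(-1/29) = -2/29)
k = I*√5721 (k = √(-5721) = I*√5721 ≈ 75.637*I)
b(104)/29272 + k = -2/29/29272 + I*√5721 = -2/29*1/29272 + I*√5721 = -1/424444 + I*√5721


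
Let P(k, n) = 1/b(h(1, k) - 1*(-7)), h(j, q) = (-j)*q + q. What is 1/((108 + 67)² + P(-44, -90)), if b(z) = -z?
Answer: 7/214374 ≈ 3.2653e-5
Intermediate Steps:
h(j, q) = q - j*q (h(j, q) = -j*q + q = q - j*q)
P(k, n) = -⅐ (P(k, n) = 1/(-(k*(1 - 1*1) - 1*(-7))) = 1/(-(k*(1 - 1) + 7)) = 1/(-(k*0 + 7)) = 1/(-(0 + 7)) = 1/(-1*7) = 1/(-7) = -⅐)
1/((108 + 67)² + P(-44, -90)) = 1/((108 + 67)² - ⅐) = 1/(175² - ⅐) = 1/(30625 - ⅐) = 1/(214374/7) = 7/214374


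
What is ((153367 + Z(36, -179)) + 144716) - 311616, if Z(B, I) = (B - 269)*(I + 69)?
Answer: 12097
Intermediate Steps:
Z(B, I) = (-269 + B)*(69 + I)
((153367 + Z(36, -179)) + 144716) - 311616 = ((153367 + (-18561 - 269*(-179) + 69*36 + 36*(-179))) + 144716) - 311616 = ((153367 + (-18561 + 48151 + 2484 - 6444)) + 144716) - 311616 = ((153367 + 25630) + 144716) - 311616 = (178997 + 144716) - 311616 = 323713 - 311616 = 12097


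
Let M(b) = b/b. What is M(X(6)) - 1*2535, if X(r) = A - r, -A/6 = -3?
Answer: -2534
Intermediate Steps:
A = 18 (A = -6*(-3) = 18)
X(r) = 18 - r
M(b) = 1
M(X(6)) - 1*2535 = 1 - 1*2535 = 1 - 2535 = -2534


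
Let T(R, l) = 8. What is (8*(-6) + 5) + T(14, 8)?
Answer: -35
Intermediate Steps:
(8*(-6) + 5) + T(14, 8) = (8*(-6) + 5) + 8 = (-48 + 5) + 8 = -43 + 8 = -35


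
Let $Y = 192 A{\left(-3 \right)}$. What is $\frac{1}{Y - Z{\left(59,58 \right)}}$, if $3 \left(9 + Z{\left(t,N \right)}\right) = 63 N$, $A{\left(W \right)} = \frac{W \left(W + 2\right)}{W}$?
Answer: $- \frac{1}{1401} \approx -0.00071378$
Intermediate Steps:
$A{\left(W \right)} = 2 + W$ ($A{\left(W \right)} = \frac{W \left(2 + W\right)}{W} = 2 + W$)
$Y = -192$ ($Y = 192 \left(2 - 3\right) = 192 \left(-1\right) = -192$)
$Z{\left(t,N \right)} = -9 + 21 N$ ($Z{\left(t,N \right)} = -9 + \frac{63 N}{3} = -9 + 21 N$)
$\frac{1}{Y - Z{\left(59,58 \right)}} = \frac{1}{-192 - \left(-9 + 21 \cdot 58\right)} = \frac{1}{-192 - \left(-9 + 1218\right)} = \frac{1}{-192 - 1209} = \frac{1}{-1401} = - \frac{1}{1401}$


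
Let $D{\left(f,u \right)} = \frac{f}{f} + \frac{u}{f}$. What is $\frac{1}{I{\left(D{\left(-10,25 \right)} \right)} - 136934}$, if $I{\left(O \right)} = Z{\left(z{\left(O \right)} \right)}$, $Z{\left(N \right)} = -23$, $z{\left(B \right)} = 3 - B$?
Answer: $- \frac{1}{136957} \approx -7.3016 \cdot 10^{-6}$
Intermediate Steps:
$D{\left(f,u \right)} = 1 + \frac{u}{f}$
$I{\left(O \right)} = -23$
$\frac{1}{I{\left(D{\left(-10,25 \right)} \right)} - 136934} = \frac{1}{-23 - 136934} = \frac{1}{-136957} = - \frac{1}{136957}$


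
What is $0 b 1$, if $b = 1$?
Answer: $0$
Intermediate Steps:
$0 b 1 = 0 \cdot 1 \cdot 1 = 0 \cdot 1 = 0$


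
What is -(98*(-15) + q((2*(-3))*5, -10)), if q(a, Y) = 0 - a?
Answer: 1440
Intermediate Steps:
q(a, Y) = -a
-(98*(-15) + q((2*(-3))*5, -10)) = -(98*(-15) - 2*(-3)*5) = -(-1470 - (-6)*5) = -(-1470 - 1*(-30)) = -(-1470 + 30) = -1*(-1440) = 1440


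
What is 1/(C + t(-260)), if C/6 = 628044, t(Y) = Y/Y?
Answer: 1/3768265 ≈ 2.6537e-7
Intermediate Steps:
t(Y) = 1
C = 3768264 (C = 6*628044 = 3768264)
1/(C + t(-260)) = 1/(3768264 + 1) = 1/3768265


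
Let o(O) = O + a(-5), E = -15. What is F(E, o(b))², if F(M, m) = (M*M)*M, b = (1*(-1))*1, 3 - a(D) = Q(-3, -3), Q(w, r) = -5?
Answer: 11390625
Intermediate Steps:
a(D) = 8 (a(D) = 3 - 1*(-5) = 3 + 5 = 8)
b = -1 (b = -1*1 = -1)
o(O) = 8 + O (o(O) = O + 8 = 8 + O)
F(M, m) = M³ (F(M, m) = M²*M = M³)
F(E, o(b))² = ((-15)³)² = (-3375)² = 11390625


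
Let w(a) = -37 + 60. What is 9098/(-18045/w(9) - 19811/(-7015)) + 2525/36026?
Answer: -1142710710685/98781742882 ≈ -11.568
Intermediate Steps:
w(a) = 23
9098/(-18045/w(9) - 19811/(-7015)) + 2525/36026 = 9098/(-18045/23 - 19811/(-7015)) + 2525/36026 = 9098/(-18045*1/23 - 19811*(-1/7015)) + 2525*(1/36026) = 9098/(-18045/23 + 19811/7015) + 2525/36026 = 9098/(-5483914/7015) + 2525/36026 = 9098*(-7015/5483914) + 2525/36026 = -31911235/2741957 + 2525/36026 = -1142710710685/98781742882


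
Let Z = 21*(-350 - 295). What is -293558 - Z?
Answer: -280013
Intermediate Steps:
Z = -13545 (Z = 21*(-645) = -13545)
-293558 - Z = -293558 - 1*(-13545) = -293558 + 13545 = -280013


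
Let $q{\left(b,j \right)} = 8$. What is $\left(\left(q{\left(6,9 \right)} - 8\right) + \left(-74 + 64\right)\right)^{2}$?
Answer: $100$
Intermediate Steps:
$\left(\left(q{\left(6,9 \right)} - 8\right) + \left(-74 + 64\right)\right)^{2} = \left(\left(8 - 8\right) + \left(-74 + 64\right)\right)^{2} = \left(0 - 10\right)^{2} = \left(-10\right)^{2} = 100$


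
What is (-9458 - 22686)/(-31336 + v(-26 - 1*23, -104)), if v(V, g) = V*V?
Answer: 32144/28935 ≈ 1.1109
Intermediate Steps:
v(V, g) = V**2
(-9458 - 22686)/(-31336 + v(-26 - 1*23, -104)) = (-9458 - 22686)/(-31336 + (-26 - 1*23)**2) = -32144/(-31336 + (-26 - 23)**2) = -32144/(-31336 + (-49)**2) = -32144/(-31336 + 2401) = -32144/(-28935) = -32144*(-1/28935) = 32144/28935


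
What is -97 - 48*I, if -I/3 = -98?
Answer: -14209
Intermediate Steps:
I = 294 (I = -3*(-98) = 294)
-97 - 48*I = -97 - 48*294 = -97 - 14112 = -14209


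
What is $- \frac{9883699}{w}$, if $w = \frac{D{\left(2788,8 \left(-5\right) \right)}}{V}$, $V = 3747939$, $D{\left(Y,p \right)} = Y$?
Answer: $- \frac{2179029467433}{164} \approx -1.3287 \cdot 10^{10}$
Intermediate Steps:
$w = \frac{164}{220467}$ ($w = \frac{2788}{3747939} = 2788 \cdot \frac{1}{3747939} = \frac{164}{220467} \approx 0.00074388$)
$- \frac{9883699}{w} = - \frac{9883699}{\frac{164}{220467}} = \left(-9883699\right) \frac{220467}{164} = - \frac{2179029467433}{164}$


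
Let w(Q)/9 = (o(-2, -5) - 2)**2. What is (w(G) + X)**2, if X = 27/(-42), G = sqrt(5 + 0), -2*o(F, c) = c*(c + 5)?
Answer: 245025/196 ≈ 1250.1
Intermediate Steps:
o(F, c) = -c*(5 + c)/2 (o(F, c) = -c*(c + 5)/2 = -c*(5 + c)/2)
G = sqrt(5) ≈ 2.2361
X = -9/14 (X = 27*(-1/42) = -9/14 ≈ -0.64286)
w(Q) = 36 (w(Q) = 9*(-1/2*(-5)*(5 - 5) - 2)**2 = 9*(-1/2*(-5)*0 - 2)**2 = 9*(0 - 2)**2 = 9*(-2)**2 = 9*4 = 36)
(w(G) + X)**2 = (36 - 9/14)**2 = (495/14)**2 = 245025/196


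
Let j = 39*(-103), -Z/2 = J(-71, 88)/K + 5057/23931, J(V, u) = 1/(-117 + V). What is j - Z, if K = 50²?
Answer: -22588367578931/5623785000 ≈ -4016.6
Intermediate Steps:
K = 2500
Z = -2376766069/5623785000 (Z = -2*(1/(-117 - 71*2500) + 5057/23931) = -2*((1/2500)/(-188) + 5057*(1/23931)) = -2*(-1/188*1/2500 + 5057/23931) = -2*(-1/470000 + 5057/23931) = -2*2376766069/11247570000 = -2376766069/5623785000 ≈ -0.42263)
j = -4017
j - Z = -4017 - 1*(-2376766069/5623785000) = -4017 + 2376766069/5623785000 = -22588367578931/5623785000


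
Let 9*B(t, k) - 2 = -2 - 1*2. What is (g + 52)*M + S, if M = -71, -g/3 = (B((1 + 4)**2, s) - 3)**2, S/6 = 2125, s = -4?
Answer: 304277/27 ≈ 11270.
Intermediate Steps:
S = 12750 (S = 6*2125 = 12750)
B(t, k) = -2/9 (B(t, k) = 2/9 + (-2 - 1*2)/9 = 2/9 + (-2 - 2)/9 = 2/9 + (1/9)*(-4) = 2/9 - 4/9 = -2/9)
g = -841/27 (g = -3*(-2/9 - 3)**2 = -3*(-29/9)**2 = -3*841/81 = -841/27 ≈ -31.148)
(g + 52)*M + S = (-841/27 + 52)*(-71) + 12750 = (563/27)*(-71) + 12750 = -39973/27 + 12750 = 304277/27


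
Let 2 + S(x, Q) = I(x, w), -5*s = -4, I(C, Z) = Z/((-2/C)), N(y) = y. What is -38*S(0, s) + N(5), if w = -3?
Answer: 81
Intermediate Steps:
I(C, Z) = -C*Z/2 (I(C, Z) = Z*(-C/2) = -C*Z/2)
s = ⅘ (s = -⅕*(-4) = ⅘ ≈ 0.80000)
S(x, Q) = -2 + 3*x/2 (S(x, Q) = -2 - ½*x*(-3) = -2 + 3*x/2)
-38*S(0, s) + N(5) = -38*(-2 + (3/2)*0) + 5 = -38*(-2 + 0) + 5 = -38*(-2) + 5 = 76 + 5 = 81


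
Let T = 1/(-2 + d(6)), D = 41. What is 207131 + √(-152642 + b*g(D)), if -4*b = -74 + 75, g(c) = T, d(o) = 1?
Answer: 207131 + I*√610567/2 ≈ 2.0713e+5 + 390.69*I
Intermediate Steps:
T = -1 (T = 1/(-2 + 1) = 1/(-1) = -1)
g(c) = -1
b = -¼ (b = -(-74 + 75)/4 = -¼*1 = -¼ ≈ -0.25000)
207131 + √(-152642 + b*g(D)) = 207131 + √(-152642 - ¼*(-1)) = 207131 + √(-152642 + ¼) = 207131 + √(-610567/4) = 207131 + I*√610567/2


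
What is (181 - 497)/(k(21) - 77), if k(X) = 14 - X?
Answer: 79/21 ≈ 3.7619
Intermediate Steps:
(181 - 497)/(k(21) - 77) = (181 - 497)/((14 - 1*21) - 77) = -316/((14 - 21) - 77) = -316/(-7 - 77) = -316/(-84) = -316*(-1/84) = 79/21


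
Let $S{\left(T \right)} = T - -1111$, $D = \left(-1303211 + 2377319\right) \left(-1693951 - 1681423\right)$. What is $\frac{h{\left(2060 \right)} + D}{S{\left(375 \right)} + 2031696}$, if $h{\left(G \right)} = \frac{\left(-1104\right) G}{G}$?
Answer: $- \frac{1812758108748}{1016591} \approx -1.7832 \cdot 10^{6}$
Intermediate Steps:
$D = -3625516216392$ ($D = 1074108 \left(-3375374\right) = -3625516216392$)
$h{\left(G \right)} = -1104$
$S{\left(T \right)} = 1111 + T$ ($S{\left(T \right)} = T + 1111 = 1111 + T$)
$\frac{h{\left(2060 \right)} + D}{S{\left(375 \right)} + 2031696} = \frac{-1104 - 3625516216392}{\left(1111 + 375\right) + 2031696} = - \frac{3625516217496}{1486 + 2031696} = - \frac{3625516217496}{2033182} = \left(-3625516217496\right) \frac{1}{2033182} = - \frac{1812758108748}{1016591}$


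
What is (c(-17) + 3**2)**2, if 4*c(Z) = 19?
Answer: 3025/16 ≈ 189.06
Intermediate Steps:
c(Z) = 19/4 (c(Z) = (1/4)*19 = 19/4)
(c(-17) + 3**2)**2 = (19/4 + 3**2)**2 = (19/4 + 9)**2 = (55/4)**2 = 3025/16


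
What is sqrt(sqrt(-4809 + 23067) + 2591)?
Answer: sqrt(2591 + sqrt(18258)) ≈ 52.212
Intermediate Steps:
sqrt(sqrt(-4809 + 23067) + 2591) = sqrt(sqrt(18258) + 2591) = sqrt(2591 + sqrt(18258))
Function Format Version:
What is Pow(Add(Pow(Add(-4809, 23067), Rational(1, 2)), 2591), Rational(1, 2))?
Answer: Pow(Add(2591, Pow(18258, Rational(1, 2))), Rational(1, 2)) ≈ 52.212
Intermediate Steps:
Pow(Add(Pow(Add(-4809, 23067), Rational(1, 2)), 2591), Rational(1, 2)) = Pow(Add(Pow(18258, Rational(1, 2)), 2591), Rational(1, 2)) = Pow(Add(2591, Pow(18258, Rational(1, 2))), Rational(1, 2))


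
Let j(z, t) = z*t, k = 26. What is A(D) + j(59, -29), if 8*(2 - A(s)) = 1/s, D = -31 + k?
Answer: -68359/40 ≈ -1709.0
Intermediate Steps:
D = -5 (D = -31 + 26 = -5)
j(z, t) = t*z
A(s) = 2 - 1/(8*s)
A(D) + j(59, -29) = (2 - ⅛/(-5)) - 29*59 = (2 - ⅛*(-⅕)) - 1711 = (2 + 1/40) - 1711 = 81/40 - 1711 = -68359/40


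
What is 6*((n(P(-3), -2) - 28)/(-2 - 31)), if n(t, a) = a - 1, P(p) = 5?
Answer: 62/11 ≈ 5.6364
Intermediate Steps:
n(t, a) = -1 + a
6*((n(P(-3), -2) - 28)/(-2 - 31)) = 6*(((-1 - 2) - 28)/(-2 - 31)) = 6*((-3 - 28)/(-33)) = 6*(-31*(-1/33)) = 6*(31/33) = 62/11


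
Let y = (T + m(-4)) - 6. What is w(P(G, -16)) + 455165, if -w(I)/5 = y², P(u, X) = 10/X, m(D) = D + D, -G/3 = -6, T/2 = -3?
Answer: 453165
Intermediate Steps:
T = -6 (T = 2*(-3) = -6)
G = 18 (G = -3*(-6) = 18)
m(D) = 2*D
y = -20 (y = (-6 + 2*(-4)) - 6 = (-6 - 8) - 6 = -14 - 6 = -20)
w(I) = -2000 (w(I) = -5*(-20)² = -5*400 = -2000)
w(P(G, -16)) + 455165 = -2000 + 455165 = 453165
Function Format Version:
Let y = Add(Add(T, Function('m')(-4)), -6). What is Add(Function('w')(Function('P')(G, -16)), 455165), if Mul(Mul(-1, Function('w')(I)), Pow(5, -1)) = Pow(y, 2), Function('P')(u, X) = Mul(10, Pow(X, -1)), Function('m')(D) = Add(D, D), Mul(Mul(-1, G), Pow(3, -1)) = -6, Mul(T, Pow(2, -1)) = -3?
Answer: 453165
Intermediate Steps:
T = -6 (T = Mul(2, -3) = -6)
G = 18 (G = Mul(-3, -6) = 18)
Function('m')(D) = Mul(2, D)
y = -20 (y = Add(Add(-6, Mul(2, -4)), -6) = Add(Add(-6, -8), -6) = Add(-14, -6) = -20)
Function('w')(I) = -2000 (Function('w')(I) = Mul(-5, Pow(-20, 2)) = Mul(-5, 400) = -2000)
Add(Function('w')(Function('P')(G, -16)), 455165) = Add(-2000, 455165) = 453165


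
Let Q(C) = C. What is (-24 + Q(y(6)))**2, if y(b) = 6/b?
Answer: 529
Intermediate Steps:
(-24 + Q(y(6)))**2 = (-24 + 6/6)**2 = (-24 + 6*(1/6))**2 = (-24 + 1)**2 = (-23)**2 = 529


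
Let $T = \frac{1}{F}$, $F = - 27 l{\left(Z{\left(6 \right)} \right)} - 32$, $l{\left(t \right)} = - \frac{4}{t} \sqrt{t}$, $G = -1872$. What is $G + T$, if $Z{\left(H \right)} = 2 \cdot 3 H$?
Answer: $- \frac{26209}{14} \approx -1872.1$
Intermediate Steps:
$Z{\left(H \right)} = 6 H$
$l{\left(t \right)} = - \frac{4}{\sqrt{t}}$
$F = -14$ ($F = - 27 \left(- \frac{4}{6}\right) - 32 = - 27 \left(\left(-4\right) \frac{1}{6}\right) - 32 = \left(-27\right) \left(- \frac{2}{3}\right) - 32 = 18 - 32 = -14$)
$T = - \frac{1}{14}$ ($T = \frac{1}{-14} = - \frac{1}{14} \approx -0.071429$)
$G + T = -1872 - \frac{1}{14} = - \frac{26209}{14}$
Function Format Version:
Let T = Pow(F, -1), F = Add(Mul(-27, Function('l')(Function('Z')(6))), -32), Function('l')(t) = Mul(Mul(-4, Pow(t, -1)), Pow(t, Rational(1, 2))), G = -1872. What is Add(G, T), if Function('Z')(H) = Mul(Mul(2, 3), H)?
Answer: Rational(-26209, 14) ≈ -1872.1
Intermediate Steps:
Function('Z')(H) = Mul(6, H)
Function('l')(t) = Mul(-4, Pow(t, Rational(-1, 2)))
F = -14 (F = Add(Mul(-27, Mul(-4, Pow(Mul(6, 6), Rational(-1, 2)))), -32) = Add(Mul(-27, Mul(-4, Pow(36, Rational(-1, 2)))), -32) = Add(Mul(-27, Mul(-4, Rational(1, 6))), -32) = Add(Mul(-27, Rational(-2, 3)), -32) = Add(18, -32) = -14)
T = Rational(-1, 14) (T = Pow(-14, -1) = Rational(-1, 14) ≈ -0.071429)
Add(G, T) = Add(-1872, Rational(-1, 14)) = Rational(-26209, 14)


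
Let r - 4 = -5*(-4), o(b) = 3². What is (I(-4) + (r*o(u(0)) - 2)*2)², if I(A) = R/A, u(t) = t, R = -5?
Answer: 2948089/16 ≈ 1.8426e+5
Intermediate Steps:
o(b) = 9
r = 24 (r = 4 - 5*(-4) = 4 + 20 = 24)
I(A) = -5/A
(I(-4) + (r*o(u(0)) - 2)*2)² = (-5/(-4) + (24*9 - 2)*2)² = (-5*(-¼) + (216 - 2)*2)² = (5/4 + 214*2)² = (5/4 + 428)² = (1717/4)² = 2948089/16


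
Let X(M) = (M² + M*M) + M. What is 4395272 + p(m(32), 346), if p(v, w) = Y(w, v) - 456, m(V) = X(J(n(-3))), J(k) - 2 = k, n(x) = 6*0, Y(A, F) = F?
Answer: 4394826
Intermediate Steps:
n(x) = 0
J(k) = 2 + k
X(M) = M + 2*M² (X(M) = (M² + M²) + M = 2*M² + M = M + 2*M²)
m(V) = 10 (m(V) = (2 + 0)*(1 + 2*(2 + 0)) = 2*(1 + 2*2) = 2*(1 + 4) = 2*5 = 10)
p(v, w) = -456 + v (p(v, w) = v - 456 = -456 + v)
4395272 + p(m(32), 346) = 4395272 + (-456 + 10) = 4395272 - 446 = 4394826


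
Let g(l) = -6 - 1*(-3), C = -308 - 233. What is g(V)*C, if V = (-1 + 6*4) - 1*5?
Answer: 1623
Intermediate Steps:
V = 18 (V = (-1 + 24) - 5 = 23 - 5 = 18)
C = -541
g(l) = -3 (g(l) = -6 + 3 = -3)
g(V)*C = -3*(-541) = 1623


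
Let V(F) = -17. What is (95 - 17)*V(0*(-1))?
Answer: -1326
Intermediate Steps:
(95 - 17)*V(0*(-1)) = (95 - 17)*(-17) = 78*(-17) = -1326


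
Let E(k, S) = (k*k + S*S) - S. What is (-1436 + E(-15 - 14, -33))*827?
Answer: 435829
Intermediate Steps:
E(k, S) = S² + k² - S (E(k, S) = (k² + S²) - S = (S² + k²) - S = S² + k² - S)
(-1436 + E(-15 - 14, -33))*827 = (-1436 + ((-33)² + (-15 - 14)² - 1*(-33)))*827 = (-1436 + (1089 + (-29)² + 33))*827 = (-1436 + (1089 + 841 + 33))*827 = (-1436 + 1963)*827 = 527*827 = 435829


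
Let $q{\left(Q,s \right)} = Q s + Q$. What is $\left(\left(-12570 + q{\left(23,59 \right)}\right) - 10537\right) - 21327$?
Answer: $-43054$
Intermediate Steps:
$q{\left(Q,s \right)} = Q + Q s$
$\left(\left(-12570 + q{\left(23,59 \right)}\right) - 10537\right) - 21327 = \left(\left(-12570 + 23 \left(1 + 59\right)\right) - 10537\right) - 21327 = \left(\left(-12570 + 23 \cdot 60\right) - 10537\right) - 21327 = \left(\left(-12570 + 1380\right) - 10537\right) - 21327 = \left(-11190 - 10537\right) - 21327 = -21727 - 21327 = -43054$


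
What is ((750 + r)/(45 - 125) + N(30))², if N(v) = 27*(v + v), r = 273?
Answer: 16532044929/6400 ≈ 2.5831e+6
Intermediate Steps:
N(v) = 54*v (N(v) = 27*(2*v) = 54*v)
((750 + r)/(45 - 125) + N(30))² = ((750 + 273)/(45 - 125) + 54*30)² = (1023/(-80) + 1620)² = (1023*(-1/80) + 1620)² = (-1023/80 + 1620)² = (128577/80)² = 16532044929/6400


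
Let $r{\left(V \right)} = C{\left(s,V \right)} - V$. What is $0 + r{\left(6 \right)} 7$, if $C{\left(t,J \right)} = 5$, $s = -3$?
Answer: $-7$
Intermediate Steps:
$r{\left(V \right)} = 5 - V$
$0 + r{\left(6 \right)} 7 = 0 + \left(5 - 6\right) 7 = 0 - 7 = -7$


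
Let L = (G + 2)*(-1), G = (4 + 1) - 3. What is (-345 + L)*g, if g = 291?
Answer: -101559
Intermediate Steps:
G = 2 (G = 5 - 3 = 2)
L = -4 (L = (2 + 2)*(-1) = 4*(-1) = -4)
(-345 + L)*g = (-345 - 4)*291 = -349*291 = -101559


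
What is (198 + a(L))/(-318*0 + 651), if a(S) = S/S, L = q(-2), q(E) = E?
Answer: 199/651 ≈ 0.30568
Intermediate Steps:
L = -2
a(S) = 1
(198 + a(L))/(-318*0 + 651) = (198 + 1)/(-318*0 + 651) = 199/(0 + 651) = 199/651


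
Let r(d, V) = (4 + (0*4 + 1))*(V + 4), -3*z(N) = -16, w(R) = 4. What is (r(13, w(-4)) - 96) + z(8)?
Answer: -152/3 ≈ -50.667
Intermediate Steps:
z(N) = 16/3 (z(N) = -⅓*(-16) = 16/3)
r(d, V) = 20 + 5*V (r(d, V) = (4 + (0 + 1))*(4 + V) = (4 + 1)*(4 + V) = 5*(4 + V) = 20 + 5*V)
(r(13, w(-4)) - 96) + z(8) = ((20 + 5*4) - 96) + 16/3 = ((20 + 20) - 96) + 16/3 = (40 - 96) + 16/3 = -56 + 16/3 = -152/3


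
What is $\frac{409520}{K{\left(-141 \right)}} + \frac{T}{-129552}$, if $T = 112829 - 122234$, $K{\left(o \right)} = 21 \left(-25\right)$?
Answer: $- \frac{3536613161}{4534320} \approx -779.97$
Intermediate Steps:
$K{\left(o \right)} = -525$
$T = -9405$
$\frac{409520}{K{\left(-141 \right)}} + \frac{T}{-129552} = \frac{409520}{-525} - \frac{9405}{-129552} = 409520 \left(- \frac{1}{525}\right) - - \frac{3135}{43184} = - \frac{81904}{105} + \frac{3135}{43184} = - \frac{3536613161}{4534320}$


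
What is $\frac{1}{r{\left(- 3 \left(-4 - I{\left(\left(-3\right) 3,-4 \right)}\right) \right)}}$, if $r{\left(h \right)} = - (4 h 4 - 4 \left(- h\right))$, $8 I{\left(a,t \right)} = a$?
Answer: $- \frac{2}{345} \approx -0.0057971$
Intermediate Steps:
$I{\left(a,t \right)} = \frac{a}{8}$
$r{\left(h \right)} = - 20 h$ ($r{\left(h \right)} = - (16 h + 4 h) = - 20 h$)
$\frac{1}{r{\left(- 3 \left(-4 - I{\left(\left(-3\right) 3,-4 \right)}\right) \right)}} = \frac{1}{\left(-20\right) \left(- 3 \left(-4 - \frac{\left(-3\right) 3}{8}\right)\right)} = \frac{1}{\left(-20\right) \left(- 3 \left(-4 - \frac{1}{8} \left(-9\right)\right)\right)} = \frac{1}{\left(-20\right) \left(- 3 \left(-4 - - \frac{9}{8}\right)\right)} = \frac{1}{\left(-20\right) \left(- 3 \left(-4 + \frac{9}{8}\right)\right)} = \frac{1}{\left(-20\right) \left(\left(-3\right) \left(- \frac{23}{8}\right)\right)} = \frac{1}{\left(-20\right) \frac{69}{8}} = \frac{1}{- \frac{345}{2}} = - \frac{2}{345}$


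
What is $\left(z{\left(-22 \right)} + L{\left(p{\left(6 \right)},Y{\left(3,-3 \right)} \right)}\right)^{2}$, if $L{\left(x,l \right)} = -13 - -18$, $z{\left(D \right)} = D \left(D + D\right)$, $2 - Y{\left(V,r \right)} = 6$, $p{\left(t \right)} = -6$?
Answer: $946729$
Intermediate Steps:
$Y{\left(V,r \right)} = -4$ ($Y{\left(V,r \right)} = 2 - 6 = -4$)
$z{\left(D \right)} = 2 D^{2}$ ($z{\left(D \right)} = D 2 D = 2 D^{2}$)
$L{\left(x,l \right)} = 5$ ($L{\left(x,l \right)} = -13 + 18 = 5$)
$\left(z{\left(-22 \right)} + L{\left(p{\left(6 \right)},Y{\left(3,-3 \right)} \right)}\right)^{2} = \left(2 \left(-22\right)^{2} + 5\right)^{2} = \left(2 \cdot 484 + 5\right)^{2} = \left(968 + 5\right)^{2} = 973^{2} = 946729$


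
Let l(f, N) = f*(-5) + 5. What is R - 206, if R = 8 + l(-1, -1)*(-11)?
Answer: -308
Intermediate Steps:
l(f, N) = 5 - 5*f (l(f, N) = -5*f + 5 = 5 - 5*f)
R = -102 (R = 8 + (5 - 5*(-1))*(-11) = 8 + (5 + 5)*(-11) = 8 + 10*(-11) = 8 - 110 = -102)
R - 206 = -102 - 206 = -308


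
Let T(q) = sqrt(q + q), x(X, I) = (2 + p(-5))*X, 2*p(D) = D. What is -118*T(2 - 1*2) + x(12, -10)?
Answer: -6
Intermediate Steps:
p(D) = D/2
x(X, I) = -X/2 (x(X, I) = (2 + (1/2)*(-5))*X = (2 - 5/2)*X = -X/2)
T(q) = sqrt(2)*sqrt(q) (T(q) = sqrt(2*q) = sqrt(2)*sqrt(q))
-118*T(2 - 1*2) + x(12, -10) = -118*sqrt(2)*sqrt(2 - 1*2) - 1/2*12 = -118*sqrt(2)*sqrt(2 - 2) - 6 = -118*sqrt(2)*sqrt(0) - 6 = -118*sqrt(2)*0 - 6 = -118*0 - 6 = 0 - 6 = -6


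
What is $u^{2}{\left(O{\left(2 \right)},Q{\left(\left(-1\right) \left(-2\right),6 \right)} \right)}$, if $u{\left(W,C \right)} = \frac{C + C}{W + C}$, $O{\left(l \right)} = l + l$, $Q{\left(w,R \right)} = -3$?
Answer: $36$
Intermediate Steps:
$O{\left(l \right)} = 2 l$
$u{\left(W,C \right)} = \frac{2 C}{C + W}$
$u^{2}{\left(O{\left(2 \right)},Q{\left(\left(-1\right) \left(-2\right),6 \right)} \right)} = \left(2 \left(-3\right) \frac{1}{-3 + 2 \cdot 2}\right)^{2} = \left(2 \left(-3\right) \frac{1}{-3 + 4}\right)^{2} = \left(2 \left(-3\right) 1^{-1}\right)^{2} = \left(2 \left(-3\right) 1\right)^{2} = \left(-6\right)^{2} = 36$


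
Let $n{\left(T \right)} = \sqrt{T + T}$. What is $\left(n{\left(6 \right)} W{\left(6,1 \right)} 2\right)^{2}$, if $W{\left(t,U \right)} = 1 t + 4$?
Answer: $4800$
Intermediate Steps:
$n{\left(T \right)} = \sqrt{2} \sqrt{T}$ ($n{\left(T \right)} = \sqrt{2 T} = \sqrt{2} \sqrt{T}$)
$W{\left(t,U \right)} = 4 + t$ ($W{\left(t,U \right)} = t + 4 = 4 + t$)
$\left(n{\left(6 \right)} W{\left(6,1 \right)} 2\right)^{2} = \left(\sqrt{2} \sqrt{6} \left(4 + 6\right) 2\right)^{2} = \left(2 \sqrt{3} \cdot 10 \cdot 2\right)^{2} = \left(20 \sqrt{3} \cdot 2\right)^{2} = \left(40 \sqrt{3}\right)^{2} = 4800$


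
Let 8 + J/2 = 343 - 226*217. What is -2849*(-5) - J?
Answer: 111659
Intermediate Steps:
J = -97414 (J = -16 + 2*(343 - 226*217) = -16 + 2*(343 - 49042) = -16 + 2*(-48699) = -16 - 97398 = -97414)
-2849*(-5) - J = -2849*(-5) - 1*(-97414) = 14245 + 97414 = 111659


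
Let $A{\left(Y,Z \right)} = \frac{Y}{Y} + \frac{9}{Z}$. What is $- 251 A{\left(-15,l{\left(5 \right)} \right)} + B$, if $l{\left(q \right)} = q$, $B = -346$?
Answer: $- \frac{5244}{5} \approx -1048.8$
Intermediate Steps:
$A{\left(Y,Z \right)} = 1 + \frac{9}{Z}$
$- 251 A{\left(-15,l{\left(5 \right)} \right)} + B = - 251 \frac{9 + 5}{5} - 346 = - 251 \cdot \frac{1}{5} \cdot 14 - 346 = \left(-251\right) \frac{14}{5} - 346 = - \frac{3514}{5} - 346 = - \frac{5244}{5}$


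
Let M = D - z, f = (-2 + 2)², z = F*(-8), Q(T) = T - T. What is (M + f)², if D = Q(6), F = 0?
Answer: 0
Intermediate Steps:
Q(T) = 0
D = 0
z = 0 (z = 0*(-8) = 0)
f = 0 (f = 0² = 0)
M = 0 (M = 0 - 1*0 = 0 + 0 = 0)
(M + f)² = (0 + 0)² = 0² = 0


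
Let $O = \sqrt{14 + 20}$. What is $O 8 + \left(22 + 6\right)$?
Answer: $28 + 8 \sqrt{34} \approx 74.648$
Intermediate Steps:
$O = \sqrt{34} \approx 5.8309$
$O 8 + \left(22 + 6\right) = \sqrt{34} \cdot 8 + \left(22 + 6\right) = 8 \sqrt{34} + 28 = 28 + 8 \sqrt{34}$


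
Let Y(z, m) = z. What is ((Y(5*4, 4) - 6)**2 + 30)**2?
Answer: 51076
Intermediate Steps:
((Y(5*4, 4) - 6)**2 + 30)**2 = ((5*4 - 6)**2 + 30)**2 = ((20 - 6)**2 + 30)**2 = (14**2 + 30)**2 = (196 + 30)**2 = 226**2 = 51076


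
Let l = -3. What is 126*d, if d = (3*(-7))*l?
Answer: 7938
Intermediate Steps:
d = 63 (d = (3*(-7))*(-3) = -21*(-3) = 63)
126*d = 126*63 = 7938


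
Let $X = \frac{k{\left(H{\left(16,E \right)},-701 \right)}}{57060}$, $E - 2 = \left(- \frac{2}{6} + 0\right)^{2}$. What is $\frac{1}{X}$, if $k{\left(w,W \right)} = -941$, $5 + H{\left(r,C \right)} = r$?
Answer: $- \frac{57060}{941} \approx -60.638$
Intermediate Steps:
$E = \frac{19}{9}$ ($E = 2 + \left(- \frac{2}{6} + 0\right)^{2} = 2 + \left(\left(-2\right) \frac{1}{6} + 0\right)^{2} = 2 + \left(- \frac{1}{3} + 0\right)^{2} = 2 + \left(- \frac{1}{3}\right)^{2} = 2 + \frac{1}{9} = \frac{19}{9} \approx 2.1111$)
$H{\left(r,C \right)} = -5 + r$
$X = - \frac{941}{57060} \approx -0.016491$
$\frac{1}{X} = \frac{1}{- \frac{941}{57060}} = - \frac{57060}{941}$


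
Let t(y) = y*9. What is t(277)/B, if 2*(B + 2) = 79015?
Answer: 554/8779 ≈ 0.063105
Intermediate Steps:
t(y) = 9*y
B = 79011/2 (B = -2 + (1/2)*79015 = -2 + 79015/2 = 79011/2 ≈ 39506.)
t(277)/B = (9*277)/(79011/2) = 2493*(2/79011) = 554/8779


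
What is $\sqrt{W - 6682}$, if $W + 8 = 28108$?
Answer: $\sqrt{21418} \approx 146.35$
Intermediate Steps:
$W = 28100$ ($W = -8 + 28108 = 28100$)
$\sqrt{W - 6682} = \sqrt{28100 - 6682} = \sqrt{21418}$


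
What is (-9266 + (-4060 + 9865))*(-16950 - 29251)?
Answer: 159901661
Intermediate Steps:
(-9266 + (-4060 + 9865))*(-16950 - 29251) = (-9266 + 5805)*(-46201) = -3461*(-46201) = 159901661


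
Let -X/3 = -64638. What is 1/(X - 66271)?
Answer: 1/127643 ≈ 7.8343e-6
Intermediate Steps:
X = 193914 (X = -3*(-64638) = 193914)
1/(X - 66271) = 1/(193914 - 66271) = 1/127643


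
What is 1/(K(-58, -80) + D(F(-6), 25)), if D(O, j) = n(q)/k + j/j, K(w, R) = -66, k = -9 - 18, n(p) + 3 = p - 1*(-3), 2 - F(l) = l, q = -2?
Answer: -27/1753 ≈ -0.015402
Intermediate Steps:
F(l) = 2 - l
n(p) = p (n(p) = -3 + (p - 1*(-3)) = -3 + (p + 3) = -3 + (3 + p) = p)
k = -27
D(O, j) = 29/27 (D(O, j) = -2/(-27) + j/j = -2*(-1/27) + 1 = 2/27 + 1 = 29/27)
1/(K(-58, -80) + D(F(-6), 25)) = 1/(-66 + 29/27) = 1/(-1753/27) = -27/1753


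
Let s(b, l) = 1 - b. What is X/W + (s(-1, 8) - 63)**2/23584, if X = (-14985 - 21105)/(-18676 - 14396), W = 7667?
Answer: 1788559013/11325815072 ≈ 0.15792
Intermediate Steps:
X = 6015/5512 (X = -36090/(-33072) = -36090*(-1/33072) = 6015/5512 ≈ 1.0913)
X/W + (s(-1, 8) - 63)**2/23584 = (6015/5512)/7667 + ((1 - 1*(-1)) - 63)**2/23584 = (6015/5512)*(1/7667) + ((1 + 1) - 63)**2*(1/23584) = 6015/42260504 + (2 - 63)**2*(1/23584) = 6015/42260504 + (-61)**2*(1/23584) = 6015/42260504 + 3721*(1/23584) = 6015/42260504 + 3721/23584 = 1788559013/11325815072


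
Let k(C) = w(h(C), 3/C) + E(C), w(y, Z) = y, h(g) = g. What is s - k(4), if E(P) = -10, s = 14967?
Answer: 14973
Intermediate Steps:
k(C) = -10 + C (k(C) = C - 10 = -10 + C)
s - k(4) = 14967 - (-10 + 4) = 14967 - 1*(-6) = 14967 + 6 = 14973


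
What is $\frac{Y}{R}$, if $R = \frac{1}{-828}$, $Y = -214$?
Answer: $177192$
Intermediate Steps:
$R = - \frac{1}{828} \approx -0.0012077$
$\frac{Y}{R} = - \frac{214}{- \frac{1}{828}} = \left(-214\right) \left(-828\right) = 177192$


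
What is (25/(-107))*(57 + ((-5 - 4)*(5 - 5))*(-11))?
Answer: -1425/107 ≈ -13.318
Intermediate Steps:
(25/(-107))*(57 + ((-5 - 4)*(5 - 5))*(-11)) = (25*(-1/107))*(57 - 9*0*(-11)) = -25*(57 + 0*(-11))/107 = -25*(57 + 0)/107 = -25/107*57 = -1425/107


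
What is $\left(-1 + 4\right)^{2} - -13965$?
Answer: $13974$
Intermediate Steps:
$\left(-1 + 4\right)^{2} - -13965 = 3^{2} + 13965 = 9 + 13965 = 13974$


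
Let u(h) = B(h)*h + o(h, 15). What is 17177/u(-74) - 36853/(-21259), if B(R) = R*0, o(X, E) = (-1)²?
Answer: 365202696/21259 ≈ 17179.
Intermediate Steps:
o(X, E) = 1
B(R) = 0
u(h) = 1 (u(h) = 0*h + 1 = 0 + 1 = 1)
17177/u(-74) - 36853/(-21259) = 17177/1 - 36853/(-21259) = 17177*1 - 36853*(-1/21259) = 17177 + 36853/21259 = 365202696/21259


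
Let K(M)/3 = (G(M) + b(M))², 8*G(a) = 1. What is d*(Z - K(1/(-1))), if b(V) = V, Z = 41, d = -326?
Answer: -403751/32 ≈ -12617.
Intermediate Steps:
G(a) = ⅛ (G(a) = (⅛)*1 = ⅛)
K(M) = 3*(⅛ + M)²
d*(Z - K(1/(-1))) = -326*(41 - 3*(1 + 8/(-1))²/64) = -326*(41 - 3*(1 + 8*(-1))²/64) = -326*(41 - 3*(1 - 8)²/64) = -326*(41 - 3*(-7)²/64) = -326*(41 - 3*49/64) = -326*(41 - 1*147/64) = -326*(41 - 147/64) = -326*2477/64 = -403751/32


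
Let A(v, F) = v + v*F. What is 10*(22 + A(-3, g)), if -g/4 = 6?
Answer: 910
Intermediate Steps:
g = -24 (g = -4*6 = -24)
A(v, F) = v + F*v
10*(22 + A(-3, g)) = 10*(22 - 3*(1 - 24)) = 10*(22 - 3*(-23)) = 10*(22 + 69) = 10*91 = 910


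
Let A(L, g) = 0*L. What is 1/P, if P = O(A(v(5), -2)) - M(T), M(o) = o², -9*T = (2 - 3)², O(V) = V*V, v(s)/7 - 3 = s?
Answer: -81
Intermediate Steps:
v(s) = 21 + 7*s
A(L, g) = 0
O(V) = V²
T = -⅑ (T = -(2 - 3)²/9 = -⅑*(-1)² = -⅑*1 = -⅑ ≈ -0.11111)
P = -1/81 (P = 0² - (-⅑)² = 0 - 1*1/81 = 0 - 1/81 = -1/81 ≈ -0.012346)
1/P = 1/(-1/81) = -81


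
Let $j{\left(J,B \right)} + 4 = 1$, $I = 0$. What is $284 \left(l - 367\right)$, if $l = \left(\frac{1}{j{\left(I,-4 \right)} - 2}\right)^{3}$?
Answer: $- \frac{13028784}{125} \approx -1.0423 \cdot 10^{5}$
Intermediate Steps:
$j{\left(J,B \right)} = -3$ ($j{\left(J,B \right)} = -4 + 1 = -3$)
$l = - \frac{1}{125}$ ($l = \left(\frac{1}{-3 - 2}\right)^{3} = \left(\frac{1}{-5}\right)^{3} = \left(- \frac{1}{5}\right)^{3} = - \frac{1}{125} \approx -0.008$)
$284 \left(l - 367\right) = 284 \left(- \frac{1}{125} - 367\right) = 284 \left(- \frac{45876}{125}\right) = - \frac{13028784}{125}$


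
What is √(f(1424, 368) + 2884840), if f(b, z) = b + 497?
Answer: √2886761 ≈ 1699.0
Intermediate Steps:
f(b, z) = 497 + b
√(f(1424, 368) + 2884840) = √((497 + 1424) + 2884840) = √(1921 + 2884840) = √2886761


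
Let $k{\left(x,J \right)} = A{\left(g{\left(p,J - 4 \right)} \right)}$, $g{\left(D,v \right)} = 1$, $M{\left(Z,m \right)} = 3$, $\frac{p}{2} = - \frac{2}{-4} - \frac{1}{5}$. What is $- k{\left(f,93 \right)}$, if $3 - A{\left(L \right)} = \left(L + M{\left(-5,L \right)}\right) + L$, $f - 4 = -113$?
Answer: $2$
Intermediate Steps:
$p = \frac{3}{5}$ ($p = 2 \left(- \frac{2}{-4} - \frac{1}{5}\right) = 2 \left(\left(-2\right) \left(- \frac{1}{4}\right) - \frac{1}{5}\right) = 2 \left(\frac{1}{2} - \frac{1}{5}\right) = 2 \cdot \frac{3}{10} = \frac{3}{5} \approx 0.6$)
$f = -109$ ($f = 4 - 113 = -109$)
$A{\left(L \right)} = - 2 L$ ($A{\left(L \right)} = 3 - \left(\left(L + 3\right) + L\right) = 3 - \left(\left(3 + L\right) + L\right) = 3 - \left(3 + 2 L\right) = - 2 L$)
$k{\left(x,J \right)} = -2$ ($k{\left(x,J \right)} = \left(-2\right) 1 = -2$)
$- k{\left(f,93 \right)} = \left(-1\right) \left(-2\right) = 2$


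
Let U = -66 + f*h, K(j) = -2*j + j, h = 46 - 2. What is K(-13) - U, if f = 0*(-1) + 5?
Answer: -141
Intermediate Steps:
h = 44
f = 5 (f = 0 + 5 = 5)
K(j) = -j
U = 154 (U = -66 + 5*44 = -66 + 220 = 154)
K(-13) - U = -1*(-13) - 1*154 = 13 - 154 = -141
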